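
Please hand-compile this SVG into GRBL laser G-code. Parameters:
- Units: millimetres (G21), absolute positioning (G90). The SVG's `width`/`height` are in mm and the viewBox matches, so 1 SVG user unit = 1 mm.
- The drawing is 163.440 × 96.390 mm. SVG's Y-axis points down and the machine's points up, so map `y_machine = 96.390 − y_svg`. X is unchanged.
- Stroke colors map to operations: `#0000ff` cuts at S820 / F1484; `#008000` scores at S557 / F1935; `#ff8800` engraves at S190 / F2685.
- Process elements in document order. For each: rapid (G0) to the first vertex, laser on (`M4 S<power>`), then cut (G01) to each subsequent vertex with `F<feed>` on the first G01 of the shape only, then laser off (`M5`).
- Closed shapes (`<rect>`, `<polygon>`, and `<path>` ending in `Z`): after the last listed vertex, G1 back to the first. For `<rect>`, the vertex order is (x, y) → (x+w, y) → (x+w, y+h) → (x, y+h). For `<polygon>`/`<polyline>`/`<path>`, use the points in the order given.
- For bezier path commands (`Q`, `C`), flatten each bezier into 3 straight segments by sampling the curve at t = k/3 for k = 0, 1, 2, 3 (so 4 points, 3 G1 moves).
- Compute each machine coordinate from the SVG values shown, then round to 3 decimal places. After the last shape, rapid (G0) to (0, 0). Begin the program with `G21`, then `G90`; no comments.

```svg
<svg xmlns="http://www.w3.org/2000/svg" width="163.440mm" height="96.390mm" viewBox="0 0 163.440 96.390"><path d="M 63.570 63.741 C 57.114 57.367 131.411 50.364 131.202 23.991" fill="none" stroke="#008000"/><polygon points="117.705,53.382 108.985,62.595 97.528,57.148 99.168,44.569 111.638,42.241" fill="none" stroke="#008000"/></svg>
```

G21
G90
G0 X63.570 Y32.649
M4 S557
G01 X78.281 Y39.927 F1935
G01 X112.326 Y51.789
G01 X131.202 Y72.399
M5
G0 X117.705 Y43.008
M4 S557
G01 X108.985 Y33.795 F1935
G01 X97.528 Y39.242
G01 X99.168 Y51.821
G01 X111.638 Y54.149
G01 X117.705 Y43.008
M5
G0 X0.000 Y0.000

Since the viewBox matches the mm dimensions, user units are millimetres directly. The only transform is the Y-flip y_m = 96.390 − y_svg.

Shape 1 is a cubic bezier drawn with `<path>`. Its stroke #008000 means score at S557, F1935. After flipping Y the toolpath is (63.570,32.649) → (78.281,39.927) → (112.326,51.789) → (131.202,72.399).

Shape 2 is a regular polygon drawn with `<polygon>`. Its stroke #008000 means score at S557, F1935. After flipping Y the toolpath is (117.705,43.008) → (108.985,33.795) → (97.528,39.242) → (99.168,51.821) → (111.638,54.149) → (117.705,43.008), returning to the start.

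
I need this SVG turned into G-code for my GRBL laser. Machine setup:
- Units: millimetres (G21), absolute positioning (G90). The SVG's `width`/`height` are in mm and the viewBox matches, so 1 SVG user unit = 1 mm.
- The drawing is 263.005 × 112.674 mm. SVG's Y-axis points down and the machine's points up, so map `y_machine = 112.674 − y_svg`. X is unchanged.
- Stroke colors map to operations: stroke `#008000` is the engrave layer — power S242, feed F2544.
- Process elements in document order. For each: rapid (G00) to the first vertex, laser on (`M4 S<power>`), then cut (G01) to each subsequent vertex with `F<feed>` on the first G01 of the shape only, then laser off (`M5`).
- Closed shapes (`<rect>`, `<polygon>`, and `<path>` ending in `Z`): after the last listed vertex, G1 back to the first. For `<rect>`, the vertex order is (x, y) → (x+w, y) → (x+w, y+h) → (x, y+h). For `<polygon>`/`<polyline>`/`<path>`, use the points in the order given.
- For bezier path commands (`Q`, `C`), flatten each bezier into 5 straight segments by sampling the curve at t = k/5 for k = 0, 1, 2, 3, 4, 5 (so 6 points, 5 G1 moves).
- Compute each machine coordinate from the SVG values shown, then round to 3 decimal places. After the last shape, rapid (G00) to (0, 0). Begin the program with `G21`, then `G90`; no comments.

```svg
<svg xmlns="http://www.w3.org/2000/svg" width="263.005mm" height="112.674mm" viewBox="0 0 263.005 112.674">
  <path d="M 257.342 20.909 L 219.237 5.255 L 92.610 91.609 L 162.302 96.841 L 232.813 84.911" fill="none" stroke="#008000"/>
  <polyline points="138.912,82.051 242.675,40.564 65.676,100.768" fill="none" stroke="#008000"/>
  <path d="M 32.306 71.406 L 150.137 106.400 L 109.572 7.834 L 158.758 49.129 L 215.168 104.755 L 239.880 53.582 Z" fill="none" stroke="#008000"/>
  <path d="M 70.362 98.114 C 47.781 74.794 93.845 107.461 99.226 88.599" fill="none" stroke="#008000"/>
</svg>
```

G21
G90
G00 X257.342 Y91.765
M4 S242
G01 X219.237 Y107.419 F2544
G01 X92.610 Y21.065
G01 X162.302 Y15.833
G01 X232.813 Y27.763
M5
G00 X138.912 Y30.623
M4 S242
G01 X242.675 Y72.110 F2544
G01 X65.676 Y11.906
M5
G00 X32.306 Y41.268
M4 S242
G01 X150.137 Y6.274 F2544
G01 X109.572 Y104.840
G01 X158.758 Y63.545
G01 X215.168 Y7.919
G01 X239.880 Y59.092
G01 X32.306 Y41.268
M5
G00 X70.362 Y14.560
M4 S242
G01 X64.176 Y22.694 F2544
G01 X69.217 Y22.551
G01 X80.238 Y19.293
G01 X91.990 Y18.081
G01 X99.226 Y24.075
M5
G00 X0.000 Y0.000

viewBox `0 0 263.005 112.674` with mm width/height → 1 unit = 1 mm. Flip: y_m = 112.674 − y_svg.

**Shape 1** — `<path>` open polyline, stroke `#008000` → engrave (S242, F2544). Machine vertices: (257.342,91.765) → (219.237,107.419) → (92.610,21.065) → (162.302,15.833) → (232.813,27.763). Open path.

**Shape 2** — `<polyline>` open polyline, stroke `#008000` → engrave (S242, F2544). Machine vertices: (138.912,30.623) → (242.675,72.110) → (65.676,11.906). Open path.

**Shape 3** — `<path>` closed polygon, stroke `#008000` → engrave (S242, F2544). Machine vertices: (32.306,41.268) → (150.137,6.274) → (109.572,104.840) → (158.758,63.545) → (215.168,7.919) → (239.880,59.092) → (32.306,41.268). Closed: final G1 returns to the first vertex.

**Shape 4** — `<path>` cubic bezier, stroke `#008000` → engrave (S242, F2544). Control points (SVG): P0=(70.362,98.114), P1=(47.781,74.794), P2=(93.845,107.461), P3=(99.226,88.599); sampled at t=k/5. Machine vertices: (70.362,14.560) → (64.176,22.694) → (69.217,22.551) → (80.238,19.293) → (91.990,18.081) → (99.226,24.075). Open path.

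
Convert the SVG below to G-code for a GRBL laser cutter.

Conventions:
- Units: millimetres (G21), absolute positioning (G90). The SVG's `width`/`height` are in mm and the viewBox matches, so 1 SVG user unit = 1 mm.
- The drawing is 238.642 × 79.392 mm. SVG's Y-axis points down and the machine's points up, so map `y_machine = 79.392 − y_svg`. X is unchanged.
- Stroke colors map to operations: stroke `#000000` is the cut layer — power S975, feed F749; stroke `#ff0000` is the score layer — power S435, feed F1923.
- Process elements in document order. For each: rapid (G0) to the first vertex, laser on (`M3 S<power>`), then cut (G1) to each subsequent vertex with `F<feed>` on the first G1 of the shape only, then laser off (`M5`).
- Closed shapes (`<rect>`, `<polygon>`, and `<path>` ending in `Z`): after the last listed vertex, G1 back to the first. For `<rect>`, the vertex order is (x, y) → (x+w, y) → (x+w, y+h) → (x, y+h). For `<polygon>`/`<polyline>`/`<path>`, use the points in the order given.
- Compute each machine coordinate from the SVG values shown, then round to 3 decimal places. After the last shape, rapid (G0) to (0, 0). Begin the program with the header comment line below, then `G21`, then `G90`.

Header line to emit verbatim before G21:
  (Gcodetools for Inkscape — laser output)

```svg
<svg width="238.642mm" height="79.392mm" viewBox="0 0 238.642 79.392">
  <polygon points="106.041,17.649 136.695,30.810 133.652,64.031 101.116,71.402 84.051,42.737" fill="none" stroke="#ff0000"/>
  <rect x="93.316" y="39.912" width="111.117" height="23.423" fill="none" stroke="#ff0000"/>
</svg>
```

(Gcodetools for Inkscape — laser output)
G21
G90
G0 X106.041 Y61.743
M3 S435
G1 X136.695 Y48.582 F1923
G1 X133.652 Y15.361
G1 X101.116 Y7.990
G1 X84.051 Y36.655
G1 X106.041 Y61.743
M5
G0 X93.316 Y39.480
M3 S435
G1 X204.433 Y39.480 F1923
G1 X204.433 Y16.057
G1 X93.316 Y16.057
G1 X93.316 Y39.480
M5
G0 X0.000 Y0.000

Since the viewBox matches the mm dimensions, user units are millimetres directly. The only transform is the Y-flip y_m = 79.392 − y_svg.

Shape 1 is a regular polygon drawn with `<polygon>`. Its stroke #ff0000 means score at S435, F1923. After flipping Y the toolpath is (106.041,61.743) → (136.695,48.582) → (133.652,15.361) → (101.116,7.990) → (84.051,36.655) → (106.041,61.743), returning to the start.

Shape 2 is a rectangle drawn with `<rect>`. Its stroke #ff0000 means score at S435, F1923. After flipping Y the toolpath is (93.316,39.480) → (204.433,39.480) → (204.433,16.057) → (93.316,16.057) → (93.316,39.480), returning to the start.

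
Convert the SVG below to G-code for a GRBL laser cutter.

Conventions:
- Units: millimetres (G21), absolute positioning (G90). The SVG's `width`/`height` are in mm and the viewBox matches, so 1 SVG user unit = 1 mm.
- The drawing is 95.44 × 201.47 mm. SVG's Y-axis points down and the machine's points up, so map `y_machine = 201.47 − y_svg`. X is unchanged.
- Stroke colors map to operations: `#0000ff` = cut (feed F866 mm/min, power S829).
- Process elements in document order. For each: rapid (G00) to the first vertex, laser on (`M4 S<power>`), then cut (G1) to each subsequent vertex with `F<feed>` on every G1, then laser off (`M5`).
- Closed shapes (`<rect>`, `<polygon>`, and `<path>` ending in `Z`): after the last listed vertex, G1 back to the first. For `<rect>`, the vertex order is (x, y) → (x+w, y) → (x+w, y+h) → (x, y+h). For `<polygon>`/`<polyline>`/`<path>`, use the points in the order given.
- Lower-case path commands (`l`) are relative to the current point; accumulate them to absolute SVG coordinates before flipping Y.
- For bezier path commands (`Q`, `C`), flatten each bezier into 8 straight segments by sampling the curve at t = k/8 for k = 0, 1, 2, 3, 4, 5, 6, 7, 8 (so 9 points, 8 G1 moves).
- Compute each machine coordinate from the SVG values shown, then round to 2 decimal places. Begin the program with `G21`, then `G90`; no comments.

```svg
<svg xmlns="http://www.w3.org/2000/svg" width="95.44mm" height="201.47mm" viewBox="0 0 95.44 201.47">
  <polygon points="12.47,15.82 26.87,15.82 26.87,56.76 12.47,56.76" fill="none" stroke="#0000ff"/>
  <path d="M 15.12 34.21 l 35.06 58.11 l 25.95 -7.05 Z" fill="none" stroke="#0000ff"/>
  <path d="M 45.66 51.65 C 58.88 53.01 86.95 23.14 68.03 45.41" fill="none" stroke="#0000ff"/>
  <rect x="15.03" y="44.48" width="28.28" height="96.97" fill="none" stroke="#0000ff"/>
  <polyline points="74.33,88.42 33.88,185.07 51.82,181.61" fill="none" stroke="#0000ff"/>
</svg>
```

G21
G90
G00 X12.47 Y185.65
M4 S829
G1 X26.87 Y185.65 F866
G1 X26.87 Y144.71 F866
G1 X12.47 Y144.71 F866
G1 X12.47 Y185.65 F866
M5
G00 X15.12 Y167.26
M4 S829
G1 X50.18 Y109.15 F866
G1 X76.13 Y116.20 F866
G1 X15.12 Y167.26 F866
M5
G00 X45.66 Y149.82
M4 S829
G1 X51.19 Y150.61 F866
G1 X57.39 Y153.35 F866
G1 X63.54 Y157.07 F866
G1 X68.90 Y160.78 F866
G1 X72.75 Y163.51 F866
G1 X74.38 Y164.29 F866
G1 X73.04 Y162.13 F866
G1 X68.03 Y156.06 F866
M5
G00 X15.03 Y156.99
M4 S829
G1 X43.31 Y156.99 F866
G1 X43.31 Y60.02 F866
G1 X15.03 Y60.02 F866
G1 X15.03 Y156.99 F866
M5
G00 X74.33 Y113.05
M4 S829
G1 X33.88 Y16.40 F866
G1 X51.82 Y19.86 F866
M5

Since the viewBox matches the mm dimensions, user units are millimetres directly. The only transform is the Y-flip y_m = 201.47 − y_svg.

Shape 1 is a rectangle drawn with `<polygon>`. Its stroke #0000ff means cut at S829, F866. After flipping Y the toolpath is (12.47,185.65) → (26.87,185.65) → (26.87,144.71) → (12.47,144.71) → (12.47,185.65), returning to the start.

Shape 2 is a closed polygon drawn with `<path>`. Its stroke #0000ff means cut at S829, F866. After flipping Y the toolpath is (15.12,167.26) → (50.18,109.15) → (76.13,116.20) → (15.12,167.26), returning to the start.

Shape 3 is a cubic bezier drawn with `<path>`. Its stroke #0000ff means cut at S829, F866. After flipping Y the toolpath is (45.66,149.82) → (51.19,150.61) → (57.39,153.35) → (63.54,157.07) → (68.90,160.78) → (72.75,163.51) → (74.38,164.29) → (73.04,162.13) → (68.03,156.06).

Shape 4 is a rectangle drawn with `<rect>`. Its stroke #0000ff means cut at S829, F866. After flipping Y the toolpath is (15.03,156.99) → (43.31,156.99) → (43.31,60.02) → (15.03,60.02) → (15.03,156.99), returning to the start.

Shape 5 is a open polyline drawn with `<polyline>`. Its stroke #0000ff means cut at S829, F866. After flipping Y the toolpath is (74.33,113.05) → (33.88,16.40) → (51.82,19.86).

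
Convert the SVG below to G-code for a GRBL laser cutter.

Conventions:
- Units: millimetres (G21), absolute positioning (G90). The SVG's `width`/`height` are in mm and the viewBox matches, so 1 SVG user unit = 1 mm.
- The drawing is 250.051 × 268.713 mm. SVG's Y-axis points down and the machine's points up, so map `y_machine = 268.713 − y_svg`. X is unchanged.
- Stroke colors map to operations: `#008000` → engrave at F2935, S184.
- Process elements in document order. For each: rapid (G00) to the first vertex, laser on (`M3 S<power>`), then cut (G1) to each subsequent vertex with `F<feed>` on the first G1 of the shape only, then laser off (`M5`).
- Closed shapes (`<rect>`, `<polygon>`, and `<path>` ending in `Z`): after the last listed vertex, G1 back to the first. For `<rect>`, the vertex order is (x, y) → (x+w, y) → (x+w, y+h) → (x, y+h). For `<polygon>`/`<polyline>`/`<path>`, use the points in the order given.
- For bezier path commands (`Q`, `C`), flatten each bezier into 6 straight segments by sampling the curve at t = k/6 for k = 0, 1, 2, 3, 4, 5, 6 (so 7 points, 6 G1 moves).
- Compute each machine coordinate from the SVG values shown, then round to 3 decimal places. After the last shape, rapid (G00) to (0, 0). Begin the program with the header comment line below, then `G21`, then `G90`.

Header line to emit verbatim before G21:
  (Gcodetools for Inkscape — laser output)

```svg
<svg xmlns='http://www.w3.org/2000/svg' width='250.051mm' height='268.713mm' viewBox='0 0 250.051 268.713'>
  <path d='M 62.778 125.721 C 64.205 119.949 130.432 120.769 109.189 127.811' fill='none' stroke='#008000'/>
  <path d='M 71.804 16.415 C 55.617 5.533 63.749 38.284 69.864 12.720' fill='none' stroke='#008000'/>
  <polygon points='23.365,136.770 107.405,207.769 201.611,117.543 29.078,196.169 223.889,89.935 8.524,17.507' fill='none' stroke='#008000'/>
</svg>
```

Since the viewBox matches the mm dimensions, user units are millimetres directly. The only transform is the Y-flip y_m = 268.713 − y_svg.

Shape 1 is a cubic bezier drawn with `<path>`. Its stroke #008000 means engrave at S184, F2935. After flipping Y the toolpath is (62.778,142.992) → (68.187,145.330) → (80.165,146.580) → (94.485,146.752) → (106.915,145.856) → (113.226,143.903) → (109.189,140.902).

Shape 2 is a cubic bezier drawn with `<path>`. Its stroke #008000 means engrave at S184, F2935. After flipping Y the toolpath is (71.804,252.298) → (65.615,254.575) → (62.748,252.412) → (62.471,248.640) → (64.052,246.091) → (66.760,247.599) → (69.864,255.993).

Shape 3 is a closed polygon drawn with `<polygon>`. Its stroke #008000 means engrave at S184, F2935. After flipping Y the toolpath is (23.365,131.943) → (107.405,60.944) → (201.611,151.170) → (29.078,72.544) → (223.889,178.778) → (8.524,251.206) → (23.365,131.943), returning to the start.

(Gcodetools for Inkscape — laser output)
G21
G90
G00 X62.778 Y142.992
M3 S184
G1 X68.187 Y145.330 F2935
G1 X80.165 Y146.580
G1 X94.485 Y146.752
G1 X106.915 Y145.856
G1 X113.226 Y143.903
G1 X109.189 Y140.902
M5
G00 X71.804 Y252.298
M3 S184
G1 X65.615 Y254.575 F2935
G1 X62.748 Y252.412
G1 X62.471 Y248.640
G1 X64.052 Y246.091
G1 X66.760 Y247.599
G1 X69.864 Y255.993
M5
G00 X23.365 Y131.943
M3 S184
G1 X107.405 Y60.944 F2935
G1 X201.611 Y151.170
G1 X29.078 Y72.544
G1 X223.889 Y178.778
G1 X8.524 Y251.206
G1 X23.365 Y131.943
M5
G00 X0.000 Y0.000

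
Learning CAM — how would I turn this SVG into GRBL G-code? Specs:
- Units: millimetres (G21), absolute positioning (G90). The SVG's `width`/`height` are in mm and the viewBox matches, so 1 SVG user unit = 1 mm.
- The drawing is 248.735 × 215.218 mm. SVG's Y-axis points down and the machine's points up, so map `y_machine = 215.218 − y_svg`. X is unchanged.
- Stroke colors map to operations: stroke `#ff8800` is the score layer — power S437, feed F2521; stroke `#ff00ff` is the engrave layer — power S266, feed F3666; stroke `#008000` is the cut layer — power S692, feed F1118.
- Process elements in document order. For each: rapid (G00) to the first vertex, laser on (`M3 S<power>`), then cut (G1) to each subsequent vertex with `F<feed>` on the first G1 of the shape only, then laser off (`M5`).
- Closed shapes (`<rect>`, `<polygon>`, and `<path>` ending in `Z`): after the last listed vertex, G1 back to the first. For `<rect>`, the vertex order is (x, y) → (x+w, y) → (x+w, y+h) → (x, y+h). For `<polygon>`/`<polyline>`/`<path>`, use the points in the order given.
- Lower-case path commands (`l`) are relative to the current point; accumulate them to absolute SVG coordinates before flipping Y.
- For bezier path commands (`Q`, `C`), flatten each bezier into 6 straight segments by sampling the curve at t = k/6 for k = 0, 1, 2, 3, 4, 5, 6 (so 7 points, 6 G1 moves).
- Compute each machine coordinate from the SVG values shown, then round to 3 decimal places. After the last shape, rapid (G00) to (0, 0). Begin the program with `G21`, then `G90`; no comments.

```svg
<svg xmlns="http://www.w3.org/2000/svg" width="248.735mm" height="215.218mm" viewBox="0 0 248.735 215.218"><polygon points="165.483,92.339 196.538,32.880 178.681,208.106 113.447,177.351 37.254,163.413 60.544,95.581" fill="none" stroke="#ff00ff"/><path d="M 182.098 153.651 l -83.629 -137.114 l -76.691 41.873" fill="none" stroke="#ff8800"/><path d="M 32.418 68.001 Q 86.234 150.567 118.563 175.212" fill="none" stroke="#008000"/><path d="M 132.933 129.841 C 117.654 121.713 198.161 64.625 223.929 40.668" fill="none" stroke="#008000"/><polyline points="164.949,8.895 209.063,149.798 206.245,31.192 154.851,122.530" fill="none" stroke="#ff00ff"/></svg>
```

G21
G90
G00 X165.483 Y122.879
M3 S266
G1 X196.538 Y182.338 F3666
G1 X178.681 Y7.112
G1 X113.447 Y37.867
G1 X37.254 Y51.805
G1 X60.544 Y119.637
G1 X165.483 Y122.879
M5
G00 X182.098 Y61.567
M3 S437
G1 X98.469 Y198.681 F2521
G1 X21.778 Y156.808
M5
G00 X32.418 Y147.217
M3 S692
G1 X49.760 Y121.304 F1118
G1 X65.908 Y98.609
G1 X80.862 Y79.131
G1 X94.623 Y62.872
G1 X107.190 Y49.830
G1 X118.563 Y40.006
M5
G00 X132.933 Y85.377
M3 S692
G1 X132.579 Y93.141 F1118
G1 X144.008 Y106.785
G1 X163.038 Y124.028
G1 X185.490 Y142.590
G1 X207.180 Y160.191
G1 X223.929 Y174.550
M5
G00 X164.949 Y206.323
M3 S266
G1 X209.063 Y65.420 F3666
G1 X206.245 Y184.026
G1 X154.851 Y92.688
M5
G00 X0.000 Y0.000

viewBox `0 0 248.735 215.218` with mm width/height → 1 unit = 1 mm. Flip: y_m = 215.218 − y_svg.

**Shape 1** — `<polygon>` closed polygon, stroke `#ff00ff` → engrave (S266, F3666). Machine vertices: (165.483,122.879) → (196.538,182.338) → (178.681,7.112) → (113.447,37.867) → (37.254,51.805) → (60.544,119.637) → (165.483,122.879). Closed: final G1 returns to the first vertex.

**Shape 2** — `<path>` open polyline, stroke `#ff8800` → score (S437, F2521). Machine vertices: (182.098,61.567) → (98.469,198.681) → (21.778,156.808). Open path.

**Shape 3** — `<path>` quadratic bezier, stroke `#008000` → cut (S692, F1118). Control points (SVG): P0=(32.418,68.001), P1=(86.234,150.567), P2=(118.563,175.212); sampled at t=k/6. Machine vertices: (32.418,147.217) → (49.760,121.304) → (65.908,98.609) → (80.862,79.131) → (94.623,62.872) → (107.190,49.830) → (118.563,40.006). Open path.

**Shape 4** — `<path>` cubic bezier, stroke `#008000` → cut (S692, F1118). Control points (SVG): P0=(132.933,129.841), P1=(117.654,121.713), P2=(198.161,64.625), P3=(223.929,40.668); sampled at t=k/6. Machine vertices: (132.933,85.377) → (132.579,93.141) → (144.008,106.785) → (163.038,124.028) → (185.490,142.590) → (207.180,160.191) → (223.929,174.550). Open path.

**Shape 5** — `<polyline>` open polyline, stroke `#ff00ff` → engrave (S266, F3666). Machine vertices: (164.949,206.323) → (209.063,65.420) → (206.245,184.026) → (154.851,92.688). Open path.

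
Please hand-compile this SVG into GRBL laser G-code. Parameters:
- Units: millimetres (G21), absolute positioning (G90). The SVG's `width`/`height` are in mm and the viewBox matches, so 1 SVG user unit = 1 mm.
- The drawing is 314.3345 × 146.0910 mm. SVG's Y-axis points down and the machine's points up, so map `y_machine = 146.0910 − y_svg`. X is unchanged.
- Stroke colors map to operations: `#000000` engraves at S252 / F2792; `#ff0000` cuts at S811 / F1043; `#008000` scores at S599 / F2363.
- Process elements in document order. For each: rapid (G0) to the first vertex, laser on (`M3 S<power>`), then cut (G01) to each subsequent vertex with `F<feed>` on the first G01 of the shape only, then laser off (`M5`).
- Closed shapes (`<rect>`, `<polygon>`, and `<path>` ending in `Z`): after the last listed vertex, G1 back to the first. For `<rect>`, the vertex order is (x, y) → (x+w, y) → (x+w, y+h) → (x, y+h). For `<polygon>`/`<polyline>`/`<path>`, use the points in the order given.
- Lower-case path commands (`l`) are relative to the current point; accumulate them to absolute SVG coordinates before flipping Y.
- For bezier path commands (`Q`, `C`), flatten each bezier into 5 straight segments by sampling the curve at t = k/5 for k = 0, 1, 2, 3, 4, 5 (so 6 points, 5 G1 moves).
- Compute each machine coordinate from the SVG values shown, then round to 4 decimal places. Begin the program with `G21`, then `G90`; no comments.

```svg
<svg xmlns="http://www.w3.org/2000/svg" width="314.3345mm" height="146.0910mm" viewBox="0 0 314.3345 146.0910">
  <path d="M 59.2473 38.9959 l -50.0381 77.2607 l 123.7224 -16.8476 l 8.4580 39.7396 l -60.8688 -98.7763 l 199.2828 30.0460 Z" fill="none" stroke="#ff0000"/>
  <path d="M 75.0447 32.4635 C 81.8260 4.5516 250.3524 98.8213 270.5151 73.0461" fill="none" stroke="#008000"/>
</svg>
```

1 u = 1 mm; y_m = 146.0910 − y.

[1] `<path>` closed polygon, #ff0000→cut S811 F1043: (59.2473,107.0951) → (9.2092,29.8344) → (132.9316,46.6820) → (141.3896,6.9424) → (80.5208,105.7187) → (279.8036,75.6727) → (59.2473,107.0951) (closed)

[2] `<path>` cubic bezier, #008000→score S599 F2363: (75.0447,113.6275) → (96.0420,117.6507) → (140.9729,103.9771) → (194.9522,84.2337) → (243.0947,70.0474) → (270.5151,73.0449)

G21
G90
G0 X59.2473 Y107.0951
M3 S811
G01 X9.2092 Y29.8344 F1043
G01 X132.9316 Y46.6820
G01 X141.3896 Y6.9424
G01 X80.5208 Y105.7187
G01 X279.8036 Y75.6727
G01 X59.2473 Y107.0951
M5
G0 X75.0447 Y113.6275
M3 S599
G01 X96.0420 Y117.6507 F2363
G01 X140.9729 Y103.9771
G01 X194.9522 Y84.2337
G01 X243.0947 Y70.0474
G01 X270.5151 Y73.0449
M5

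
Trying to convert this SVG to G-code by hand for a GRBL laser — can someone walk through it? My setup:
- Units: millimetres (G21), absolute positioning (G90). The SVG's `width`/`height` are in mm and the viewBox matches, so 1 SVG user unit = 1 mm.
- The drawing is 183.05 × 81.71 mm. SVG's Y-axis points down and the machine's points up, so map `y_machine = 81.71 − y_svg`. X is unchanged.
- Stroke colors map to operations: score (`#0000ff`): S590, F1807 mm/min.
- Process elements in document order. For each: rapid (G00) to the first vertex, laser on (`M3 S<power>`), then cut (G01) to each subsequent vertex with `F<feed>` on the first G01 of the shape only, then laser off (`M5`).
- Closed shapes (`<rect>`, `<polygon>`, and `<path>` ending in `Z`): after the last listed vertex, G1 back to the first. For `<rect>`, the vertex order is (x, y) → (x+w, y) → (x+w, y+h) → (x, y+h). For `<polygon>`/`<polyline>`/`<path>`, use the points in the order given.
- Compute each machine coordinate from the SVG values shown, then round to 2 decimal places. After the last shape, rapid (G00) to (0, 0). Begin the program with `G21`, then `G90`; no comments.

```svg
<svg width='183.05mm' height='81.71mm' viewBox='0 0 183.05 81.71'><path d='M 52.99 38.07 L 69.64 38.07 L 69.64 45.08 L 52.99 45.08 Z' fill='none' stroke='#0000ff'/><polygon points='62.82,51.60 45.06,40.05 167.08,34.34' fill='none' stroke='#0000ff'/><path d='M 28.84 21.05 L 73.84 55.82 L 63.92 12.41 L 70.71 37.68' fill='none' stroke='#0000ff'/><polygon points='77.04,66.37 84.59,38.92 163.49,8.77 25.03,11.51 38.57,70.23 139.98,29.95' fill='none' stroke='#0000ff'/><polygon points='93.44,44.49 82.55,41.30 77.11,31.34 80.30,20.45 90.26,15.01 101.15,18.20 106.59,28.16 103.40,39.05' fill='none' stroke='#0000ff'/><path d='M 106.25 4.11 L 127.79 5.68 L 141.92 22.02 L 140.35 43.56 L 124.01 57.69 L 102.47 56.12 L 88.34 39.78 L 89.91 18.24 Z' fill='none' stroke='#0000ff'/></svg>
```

viewBox `0 0 183.05 81.71` with mm width/height → 1 unit = 1 mm. Flip: y_m = 81.71 − y_svg.

**Shape 1** — `<path>` rectangle, stroke `#0000ff` → score (S590, F1807). Machine vertices: (52.99,43.64) → (69.64,43.64) → (69.64,36.63) → (52.99,36.63) → (52.99,43.64). Closed: final G1 returns to the first vertex.

**Shape 2** — `<polygon>` closed polygon, stroke `#0000ff` → score (S590, F1807). Machine vertices: (62.82,30.11) → (45.06,41.66) → (167.08,47.37) → (62.82,30.11). Closed: final G1 returns to the first vertex.

**Shape 3** — `<path>` open polyline, stroke `#0000ff` → score (S590, F1807). Machine vertices: (28.84,60.66) → (73.84,25.89) → (63.92,69.30) → (70.71,44.03). Open path.

**Shape 4** — `<polygon>` closed polygon, stroke `#0000ff` → score (S590, F1807). Machine vertices: (77.04,15.34) → (84.59,42.79) → (163.49,72.94) → (25.03,70.20) → (38.57,11.48) → (139.98,51.76) → (77.04,15.34). Closed: final G1 returns to the first vertex.

**Shape 5** — `<polygon>` regular polygon, stroke `#0000ff` → score (S590, F1807). Machine vertices: (93.44,37.22) → (82.55,40.41) → (77.11,50.37) → (80.30,61.26) → (90.26,66.70) → (101.15,63.51) → (106.59,53.55) → (103.40,42.66) → (93.44,37.22). Closed: final G1 returns to the first vertex.

**Shape 6** — `<path>` regular polygon, stroke `#0000ff` → score (S590, F1807). Machine vertices: (106.25,77.60) → (127.79,76.03) → (141.92,59.69) → (140.35,38.15) → (124.01,24.02) → (102.47,25.59) → (88.34,41.93) → (89.91,63.47) → (106.25,77.60). Closed: final G1 returns to the first vertex.

G21
G90
G00 X52.99 Y43.64
M3 S590
G01 X69.64 Y43.64 F1807
G01 X69.64 Y36.63
G01 X52.99 Y36.63
G01 X52.99 Y43.64
M5
G00 X62.82 Y30.11
M3 S590
G01 X45.06 Y41.66 F1807
G01 X167.08 Y47.37
G01 X62.82 Y30.11
M5
G00 X28.84 Y60.66
M3 S590
G01 X73.84 Y25.89 F1807
G01 X63.92 Y69.30
G01 X70.71 Y44.03
M5
G00 X77.04 Y15.34
M3 S590
G01 X84.59 Y42.79 F1807
G01 X163.49 Y72.94
G01 X25.03 Y70.20
G01 X38.57 Y11.48
G01 X139.98 Y51.76
G01 X77.04 Y15.34
M5
G00 X93.44 Y37.22
M3 S590
G01 X82.55 Y40.41 F1807
G01 X77.11 Y50.37
G01 X80.30 Y61.26
G01 X90.26 Y66.70
G01 X101.15 Y63.51
G01 X106.59 Y53.55
G01 X103.40 Y42.66
G01 X93.44 Y37.22
M5
G00 X106.25 Y77.60
M3 S590
G01 X127.79 Y76.03 F1807
G01 X141.92 Y59.69
G01 X140.35 Y38.15
G01 X124.01 Y24.02
G01 X102.47 Y25.59
G01 X88.34 Y41.93
G01 X89.91 Y63.47
G01 X106.25 Y77.60
M5
G00 X0.00 Y0.00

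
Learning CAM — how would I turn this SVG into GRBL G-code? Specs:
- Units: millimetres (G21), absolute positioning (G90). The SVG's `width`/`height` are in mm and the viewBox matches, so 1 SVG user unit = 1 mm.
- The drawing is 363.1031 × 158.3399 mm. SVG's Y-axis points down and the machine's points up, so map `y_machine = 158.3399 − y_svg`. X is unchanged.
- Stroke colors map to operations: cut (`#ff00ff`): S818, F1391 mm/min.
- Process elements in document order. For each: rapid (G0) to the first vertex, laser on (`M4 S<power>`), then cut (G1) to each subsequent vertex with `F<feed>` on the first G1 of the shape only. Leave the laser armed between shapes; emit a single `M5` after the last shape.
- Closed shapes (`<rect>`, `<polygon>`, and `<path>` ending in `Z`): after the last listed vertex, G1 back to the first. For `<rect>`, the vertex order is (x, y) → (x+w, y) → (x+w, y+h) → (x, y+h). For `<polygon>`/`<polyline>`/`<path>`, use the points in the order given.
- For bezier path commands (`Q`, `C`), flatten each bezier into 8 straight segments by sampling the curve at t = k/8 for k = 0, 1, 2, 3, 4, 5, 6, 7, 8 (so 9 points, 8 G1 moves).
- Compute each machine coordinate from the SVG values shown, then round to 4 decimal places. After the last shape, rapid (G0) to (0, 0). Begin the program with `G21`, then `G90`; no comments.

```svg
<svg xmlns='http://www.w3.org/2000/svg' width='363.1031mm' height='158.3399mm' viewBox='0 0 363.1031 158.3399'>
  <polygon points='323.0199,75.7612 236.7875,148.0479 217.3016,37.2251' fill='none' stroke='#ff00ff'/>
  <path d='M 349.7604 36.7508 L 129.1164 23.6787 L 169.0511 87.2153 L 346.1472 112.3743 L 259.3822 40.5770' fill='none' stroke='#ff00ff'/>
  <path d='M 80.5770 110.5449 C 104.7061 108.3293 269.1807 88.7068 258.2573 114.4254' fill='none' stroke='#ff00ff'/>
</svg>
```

Since the viewBox matches the mm dimensions, user units are millimetres directly. The only transform is the Y-flip y_m = 158.3399 − y_svg.

Shape 1 is a regular polygon drawn with `<polygon>`. Its stroke #ff00ff means cut at S818, F1391. After flipping Y the toolpath is (323.0199,82.5787) → (236.7875,10.2920) → (217.3016,121.1148) → (323.0199,82.5787), returning to the start.

Shape 2 is a open polyline drawn with `<path>`. Its stroke #ff00ff means cut at S818, F1391. After flipping Y the toolpath is (349.7604,121.5891) → (129.1164,134.6612) → (169.0511,71.1246) → (346.1472,45.9656) → (259.3822,117.7629).

Shape 3 is a cubic bezier drawn with `<path>`. Its stroke #ff00ff means cut at S818, F1391. After flipping Y the toolpath is (80.5770,47.7950) → (95.5874,49.3192) → (120.0551,51.7401) → (150.2800,54.3221) → (182.5618,56.3301) → (213.2006,57.0286) → (238.4962,55.6824) → (254.7485,51.5562) → (258.2573,43.9145).

G21
G90
G0 X323.0199 Y82.5787
M4 S818
G1 X236.7875 Y10.2920 F1391
G1 X217.3016 Y121.1148
G1 X323.0199 Y82.5787
G0 X349.7604 Y121.5891
M4 S818
G1 X129.1164 Y134.6612 F1391
G1 X169.0511 Y71.1246
G1 X346.1472 Y45.9656
G1 X259.3822 Y117.7629
G0 X80.5770 Y47.7950
M4 S818
G1 X95.5874 Y49.3192 F1391
G1 X120.0551 Y51.7401
G1 X150.2800 Y54.3221
G1 X182.5618 Y56.3301
G1 X213.2006 Y57.0286
G1 X238.4962 Y55.6824
G1 X254.7485 Y51.5562
G1 X258.2573 Y43.9145
M5
G0 X0.0000 Y0.0000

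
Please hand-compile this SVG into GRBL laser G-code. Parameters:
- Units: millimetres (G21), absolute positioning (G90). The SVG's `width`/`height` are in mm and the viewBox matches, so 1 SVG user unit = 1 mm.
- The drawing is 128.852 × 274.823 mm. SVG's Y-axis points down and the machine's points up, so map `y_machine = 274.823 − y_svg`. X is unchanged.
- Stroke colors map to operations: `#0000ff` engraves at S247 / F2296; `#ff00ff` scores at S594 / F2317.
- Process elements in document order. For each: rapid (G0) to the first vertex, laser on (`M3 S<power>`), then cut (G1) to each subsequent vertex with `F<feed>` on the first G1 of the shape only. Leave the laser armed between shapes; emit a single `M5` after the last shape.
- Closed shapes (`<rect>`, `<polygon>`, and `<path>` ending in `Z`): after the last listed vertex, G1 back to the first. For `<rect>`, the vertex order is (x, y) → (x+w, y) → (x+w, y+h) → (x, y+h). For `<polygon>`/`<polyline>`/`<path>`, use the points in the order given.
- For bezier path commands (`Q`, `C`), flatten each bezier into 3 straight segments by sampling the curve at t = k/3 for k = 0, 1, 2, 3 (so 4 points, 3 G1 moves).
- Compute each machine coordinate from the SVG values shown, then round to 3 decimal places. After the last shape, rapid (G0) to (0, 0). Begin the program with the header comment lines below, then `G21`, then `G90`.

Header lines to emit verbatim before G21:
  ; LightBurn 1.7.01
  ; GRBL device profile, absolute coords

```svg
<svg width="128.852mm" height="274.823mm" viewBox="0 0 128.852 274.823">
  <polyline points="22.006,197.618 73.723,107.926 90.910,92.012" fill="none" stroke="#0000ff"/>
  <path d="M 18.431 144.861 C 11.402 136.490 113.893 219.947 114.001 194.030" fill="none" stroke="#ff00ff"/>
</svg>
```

Since the viewBox matches the mm dimensions, user units are millimetres directly. The only transform is the Y-flip y_m = 274.823 − y_svg.

Shape 1 is a open polyline drawn with `<polyline>`. Its stroke #0000ff means engrave at S247, F2296. After flipping Y the toolpath is (22.006,77.205) → (73.723,166.897) → (90.910,182.811).

Shape 2 is a cubic bezier drawn with `<path>`. Its stroke #ff00ff means score at S594, F2317. After flipping Y the toolpath is (18.431,129.962) → (40.060,115.176) → (87.614,83.882) → (114.001,80.793).

; LightBurn 1.7.01
; GRBL device profile, absolute coords
G21
G90
G0 X22.006 Y77.205
M3 S247
G1 X73.723 Y166.897 F2296
G1 X90.910 Y182.811
G0 X18.431 Y129.962
M3 S594
G1 X40.060 Y115.176 F2317
G1 X87.614 Y83.882
G1 X114.001 Y80.793
M5
G0 X0.000 Y0.000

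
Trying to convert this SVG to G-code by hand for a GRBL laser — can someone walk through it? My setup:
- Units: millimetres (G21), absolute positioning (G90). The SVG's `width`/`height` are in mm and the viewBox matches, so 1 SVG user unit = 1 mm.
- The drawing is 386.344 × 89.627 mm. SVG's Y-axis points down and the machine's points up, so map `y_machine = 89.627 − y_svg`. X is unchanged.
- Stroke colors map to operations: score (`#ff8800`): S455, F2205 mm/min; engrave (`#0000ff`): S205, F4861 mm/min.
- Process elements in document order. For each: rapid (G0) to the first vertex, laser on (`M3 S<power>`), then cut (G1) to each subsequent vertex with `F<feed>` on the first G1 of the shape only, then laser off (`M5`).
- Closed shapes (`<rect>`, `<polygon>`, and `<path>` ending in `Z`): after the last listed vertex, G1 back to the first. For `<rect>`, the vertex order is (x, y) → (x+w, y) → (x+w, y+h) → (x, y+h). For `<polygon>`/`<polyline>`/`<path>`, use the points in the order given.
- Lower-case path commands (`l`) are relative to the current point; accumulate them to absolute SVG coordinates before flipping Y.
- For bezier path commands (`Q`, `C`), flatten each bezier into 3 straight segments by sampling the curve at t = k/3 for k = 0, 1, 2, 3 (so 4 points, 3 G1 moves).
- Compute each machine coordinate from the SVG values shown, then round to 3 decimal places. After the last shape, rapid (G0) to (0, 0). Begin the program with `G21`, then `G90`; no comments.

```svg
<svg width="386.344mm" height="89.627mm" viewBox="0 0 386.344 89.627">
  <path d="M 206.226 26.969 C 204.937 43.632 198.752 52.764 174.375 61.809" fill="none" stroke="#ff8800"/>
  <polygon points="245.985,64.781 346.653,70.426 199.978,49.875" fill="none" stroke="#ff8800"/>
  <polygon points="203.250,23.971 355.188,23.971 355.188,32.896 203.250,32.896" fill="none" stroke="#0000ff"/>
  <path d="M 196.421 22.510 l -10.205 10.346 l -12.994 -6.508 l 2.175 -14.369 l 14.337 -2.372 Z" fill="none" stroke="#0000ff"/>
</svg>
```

viewBox `0 0 386.344 89.627` with mm width/height → 1 unit = 1 mm. Flip: y_m = 89.627 − y_svg.

**Shape 1** — `<path>` cubic bezier, stroke `#ff8800` → score (S455, F2205). Control points (SVG): P0=(206.226,26.969), P1=(204.937,43.632), P2=(198.752,52.764), P3=(174.375,61.809); sampled at t=k/3. Machine vertices: (206.226,62.658) → (202.813,48.230) → (193.180,37.168) → (174.375,27.818). Open path.

**Shape 2** — `<polygon>` closed polygon, stroke `#ff8800` → score (S455, F2205). Machine vertices: (245.985,24.846) → (346.653,19.201) → (199.978,39.752) → (245.985,24.846). Closed: final G1 returns to the first vertex.

**Shape 3** — `<polygon>` rectangle, stroke `#0000ff` → engrave (S205, F4861). Machine vertices: (203.250,65.656) → (355.188,65.656) → (355.188,56.731) → (203.250,56.731) → (203.250,65.656). Closed: final G1 returns to the first vertex.

**Shape 4** — `<path>` regular polygon, stroke `#0000ff` → engrave (S205, F4861). Machine vertices: (196.421,67.117) → (186.216,56.771) → (173.222,63.279) → (175.397,77.648) → (189.734,80.020) → (196.421,67.117). Closed: final G1 returns to the first vertex.

G21
G90
G0 X206.226 Y62.658
M3 S455
G1 X202.813 Y48.230 F2205
G1 X193.180 Y37.168
G1 X174.375 Y27.818
M5
G0 X245.985 Y24.846
M3 S455
G1 X346.653 Y19.201 F2205
G1 X199.978 Y39.752
G1 X245.985 Y24.846
M5
G0 X203.250 Y65.656
M3 S205
G1 X355.188 Y65.656 F4861
G1 X355.188 Y56.731
G1 X203.250 Y56.731
G1 X203.250 Y65.656
M5
G0 X196.421 Y67.117
M3 S205
G1 X186.216 Y56.771 F4861
G1 X173.222 Y63.279
G1 X175.397 Y77.648
G1 X189.734 Y80.020
G1 X196.421 Y67.117
M5
G0 X0.000 Y0.000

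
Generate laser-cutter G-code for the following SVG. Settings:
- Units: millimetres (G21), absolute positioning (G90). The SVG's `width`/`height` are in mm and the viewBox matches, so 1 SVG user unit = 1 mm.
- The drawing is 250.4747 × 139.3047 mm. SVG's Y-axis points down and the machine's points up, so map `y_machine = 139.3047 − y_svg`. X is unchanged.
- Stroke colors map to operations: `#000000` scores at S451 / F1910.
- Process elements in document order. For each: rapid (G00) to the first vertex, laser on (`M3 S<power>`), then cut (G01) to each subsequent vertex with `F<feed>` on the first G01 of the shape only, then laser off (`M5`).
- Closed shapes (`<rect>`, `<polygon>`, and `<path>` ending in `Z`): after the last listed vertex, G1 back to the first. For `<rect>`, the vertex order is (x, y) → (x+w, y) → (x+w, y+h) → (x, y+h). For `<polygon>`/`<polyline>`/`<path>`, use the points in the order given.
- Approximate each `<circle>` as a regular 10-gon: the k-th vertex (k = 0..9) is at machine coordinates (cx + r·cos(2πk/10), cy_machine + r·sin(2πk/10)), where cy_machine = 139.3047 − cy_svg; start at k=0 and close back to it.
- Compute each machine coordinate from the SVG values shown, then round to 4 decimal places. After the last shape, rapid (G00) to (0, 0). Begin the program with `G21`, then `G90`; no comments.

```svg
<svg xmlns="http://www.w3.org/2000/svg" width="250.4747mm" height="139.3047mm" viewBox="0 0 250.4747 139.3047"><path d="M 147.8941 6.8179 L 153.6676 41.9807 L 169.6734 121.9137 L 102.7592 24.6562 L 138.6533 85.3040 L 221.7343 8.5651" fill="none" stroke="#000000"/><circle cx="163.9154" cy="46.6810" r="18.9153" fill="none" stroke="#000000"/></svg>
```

G21
G90
G00 X147.8941 Y132.4868
M3 S451
G01 X153.6676 Y97.3240 F1910
G01 X169.6734 Y17.3910
G01 X102.7592 Y114.6485
G01 X138.6533 Y54.0007
G01 X221.7343 Y130.7396
M5
G00 X182.8307 Y92.6237
M3 S451
G01 X179.2182 Y103.7418 F1910
G01 X169.7605 Y110.6132
G01 X158.0703 Y110.6132
G01 X148.6126 Y103.7418
G01 X145.0001 Y92.6237
G01 X148.6126 Y81.5056
G01 X158.0703 Y74.6342
G01 X169.7605 Y74.6342
G01 X179.2182 Y81.5056
G01 X182.8307 Y92.6237
M5
G00 X0.0000 Y0.0000

viewBox `0 0 250.4747 139.3047` with mm width/height → 1 unit = 1 mm. Flip: y_m = 139.3047 − y_svg.

**Shape 1** — `<path>` open polyline, stroke `#000000` → score (S451, F1910). Machine vertices: (147.8941,132.4868) → (153.6676,97.3240) → (169.6734,17.3910) → (102.7592,114.6485) → (138.6533,54.0007) → (221.7343,130.7396). Open path.

**Shape 2** — `<circle>` circle, stroke `#000000` → score (S451, F1910). Machine vertices: (182.8307,92.6237) → (179.2182,103.7418) → (169.7605,110.6132) → (158.0703,110.6132) → (148.6126,103.7418) → (145.0001,92.6237) → (148.6126,81.5056) → (158.0703,74.6342) → (169.7605,74.6342) → (179.2182,81.5056) → (182.8307,92.6237). Closed: final G1 returns to the first vertex.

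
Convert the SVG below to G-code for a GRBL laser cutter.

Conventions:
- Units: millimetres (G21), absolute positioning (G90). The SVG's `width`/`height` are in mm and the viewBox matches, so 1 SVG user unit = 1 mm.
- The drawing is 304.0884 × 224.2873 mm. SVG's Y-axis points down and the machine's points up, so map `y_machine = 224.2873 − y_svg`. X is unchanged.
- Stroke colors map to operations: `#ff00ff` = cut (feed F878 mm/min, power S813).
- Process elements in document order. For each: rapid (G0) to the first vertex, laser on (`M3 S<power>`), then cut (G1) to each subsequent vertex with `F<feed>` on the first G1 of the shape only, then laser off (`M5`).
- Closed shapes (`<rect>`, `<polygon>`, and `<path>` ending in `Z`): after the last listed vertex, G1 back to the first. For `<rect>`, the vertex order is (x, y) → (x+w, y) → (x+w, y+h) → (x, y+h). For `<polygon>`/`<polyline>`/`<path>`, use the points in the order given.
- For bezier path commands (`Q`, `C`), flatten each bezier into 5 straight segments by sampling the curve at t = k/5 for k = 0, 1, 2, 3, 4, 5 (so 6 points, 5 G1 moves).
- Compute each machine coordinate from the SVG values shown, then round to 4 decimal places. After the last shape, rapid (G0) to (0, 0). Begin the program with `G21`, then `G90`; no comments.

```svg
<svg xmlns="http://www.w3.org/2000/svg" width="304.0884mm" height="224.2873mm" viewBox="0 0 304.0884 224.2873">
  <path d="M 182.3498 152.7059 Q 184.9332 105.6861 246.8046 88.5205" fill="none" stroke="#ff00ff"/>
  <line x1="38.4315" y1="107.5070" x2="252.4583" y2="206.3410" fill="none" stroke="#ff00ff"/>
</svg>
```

G21
G90
G0 X182.3498 Y71.5814
M3 S813
G1 X185.7547 Y89.1952 F878
G1 X193.9026 Y104.4206
G1 X206.7936 Y117.2576
G1 X224.4276 Y127.7064
G1 X246.8046 Y135.7668
M5
G0 X38.4315 Y116.7803
M3 S813
G1 X252.4583 Y17.9463 F878
M5
G0 X0.0000 Y0.0000

1 u = 1 mm; y_m = 224.2873 − y.

[1] `<path>` quadratic bezier, #ff00ff→cut S813 F878: (182.3498,71.5814) → (185.7547,89.1952) → (193.9026,104.4206) → (206.7936,117.2576) → (224.4276,127.7064) → (246.8046,135.7668)

[2] `<line>` line segment, #ff00ff→cut S813 F878: (38.4315,116.7803) → (252.4583,17.9463)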